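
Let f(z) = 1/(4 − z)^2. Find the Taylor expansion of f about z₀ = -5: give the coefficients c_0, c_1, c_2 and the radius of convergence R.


Let w = z − z₀, so z = z₀ + w.
Then 4 − z = 4 − (z₀ + w) = (4 − z₀) − w = 9 − w.
f(z) = 1/(9 − w)^2 = (1/(9)^2) · (1 − w/(9))^{−2}.
By the binomial series (1−u)^{−2} = Σ_{n≥0} C(n+1, 1) u^n for |u|<1, with u = w/(9):
  c_n = C(n+1, 1) / (9)^(n+2).
  c_0 = 1/(9)^2 = 1/81.
  c_1 = 2/(9)^3 = 2/729.
  c_2 = 3/(9)^4 = 1/2187.
The series is valid for |w/d| < 1, i.e. |z − z₀| < |d|.
Radius of convergence: R = |4 − z₀| = |9| = 9 (distance from z₀ to the singularity z = 4).

c_0 = 1/81, c_1 = 2/729, c_2 = 1/2187; R = 9.


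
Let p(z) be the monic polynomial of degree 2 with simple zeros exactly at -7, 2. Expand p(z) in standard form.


The polynomial is p(z) = ∏_{α ∈ S} (z − α), where S = {-7, 2}.
Expanding the product yields: p(z) = z^2 + 5·z -14.
The resulting polynomial has degree 2 and real coefficients as required.

p(z) = z^2 + 5·z -14.


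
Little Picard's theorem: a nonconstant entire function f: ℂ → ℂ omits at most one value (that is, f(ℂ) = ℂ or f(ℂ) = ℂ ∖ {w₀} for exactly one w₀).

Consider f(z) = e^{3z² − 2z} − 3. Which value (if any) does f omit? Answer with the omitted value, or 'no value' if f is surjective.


Little Picard bounds the complement of f(ℂ) to at most one point.
The exponent g(z) = 3z² − 2z is a nonconstant polynomial, hence surjective onto ℂ. So e^{g(z)} takes every value in {e^w : w ∈ ℂ} = ℂ ∖ {0}. Adding -3 shifts the range to ℂ ∖ {-3}. f omits exactly -3.

Omitted value: -3.


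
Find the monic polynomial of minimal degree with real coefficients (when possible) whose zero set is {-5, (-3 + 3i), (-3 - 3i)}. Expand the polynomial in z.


The polynomial is p(z) = ∏_{α ∈ S} (z − α), where S = {-5, (-3 + 3i), (-3 - 3i)}.
Expanding the product yields: p(z) = z^3 + 11·z^2 + 48·z + 90.
Note conjugate pairs combine to real quadratics: (z − (-3+3i))(z − (-3−3i)) = z² + 6z + 18.
The resulting polynomial has degree 3 and real coefficients as required.

p(z) = z^3 + 11·z^2 + 48·z + 90.


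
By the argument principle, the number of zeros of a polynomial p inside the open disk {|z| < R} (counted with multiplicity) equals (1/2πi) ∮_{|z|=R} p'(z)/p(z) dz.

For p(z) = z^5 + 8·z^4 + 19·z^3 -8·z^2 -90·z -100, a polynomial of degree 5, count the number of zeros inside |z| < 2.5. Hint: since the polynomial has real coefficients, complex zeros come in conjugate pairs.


The zeros of p are: (-2 + 1i), (-2 - 1i), (-3 + 1i), (-3 - 1i), 2.
Their magnitudes are: 2.236, 2.236, 3.162, 3.162, 2.
Zeros with |z| < R = 2.5: (-2 + 1i), (-2 - 1i), 2.
Count = 3.
By the argument principle, (1/2πi) ∮_{|z|=R} p'(z)/p(z) dz equals exactly this count.

Number of zeros inside |z| < 2.5: 3.


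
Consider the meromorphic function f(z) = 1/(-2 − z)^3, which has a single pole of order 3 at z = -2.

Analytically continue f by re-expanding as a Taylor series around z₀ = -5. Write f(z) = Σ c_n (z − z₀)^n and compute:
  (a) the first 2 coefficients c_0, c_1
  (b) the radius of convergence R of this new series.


Let w = z − z₀, so z = z₀ + w.
Then -2 − z = -2 − (z₀ + w) = (-2 − z₀) − w = 3 − w.
f(z) = 1/(3 − w)^3 = (1/(3)^3) · (1 − w/(3))^{−3}.
By the binomial series (1−u)^{−3} = Σ_{n≥0} C(n+2, 2) u^n for |u|<1, with u = w/(3):
  c_n = C(n+2, 2) / (3)^(n+3).
  c_0 = 1/(3)^3 = 1/27.
  c_1 = 3/(3)^4 = 1/27.
The series is valid for |w/d| < 1, i.e. |z − z₀| < |d|.
Radius of convergence: R = |-2 − z₀| = |3| = 3 (distance from z₀ to the singularity z = -2).

c_0 = 1/27, c_1 = 1/27; R = 3.


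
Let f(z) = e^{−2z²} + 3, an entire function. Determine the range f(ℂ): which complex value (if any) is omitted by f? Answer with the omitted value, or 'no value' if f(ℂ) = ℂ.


Little Picard bounds the complement of f(ℂ) to at most one point.
The exponent g(z) = −2z² is a nonconstant polynomial, hence surjective onto ℂ. So e^{g(z)} takes every value in {e^w : w ∈ ℂ} = ℂ ∖ {0}. Adding 3 shifts the range to ℂ ∖ {3}. f omits exactly 3.

Omitted value: 3.


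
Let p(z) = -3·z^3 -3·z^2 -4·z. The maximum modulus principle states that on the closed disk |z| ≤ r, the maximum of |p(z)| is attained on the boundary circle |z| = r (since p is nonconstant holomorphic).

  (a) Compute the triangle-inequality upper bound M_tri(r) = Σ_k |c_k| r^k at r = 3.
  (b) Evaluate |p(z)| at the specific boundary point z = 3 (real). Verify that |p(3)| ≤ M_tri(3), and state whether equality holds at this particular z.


Coefficients: c_0 = 0, c_1 = -4, c_2 = -3, c_3 = -3. Radius r = 3.
Part (a). Triangle bound: M_tri(r) = Σ_k |c_k| r^k
  = |0|·3^0 + |-4|·3^1 + |-3|·3^2 + |-3|·3^3
  = 0 + 12 + 27 + 81 = 120.
This bounds M(r) := max_{|z|=r} |p(z)| from above; equality holds iff all terms c_k z^k can be made to align in phase at a single z on |z|=r.
Part (b). At z = 3 (real, on the circle |z| = r):
  p(3) = (0)·3^0 + (-4)·3^1 + (-3)·3^2 + (-3)·3^3 = -120.
  |p(3)| = 120.
Since all nonzero coefficients share the same sign, |p(3)| = 120 = M_tri(3); the triangle bound is attained at z = 3, so in fact M(r) = 120.

M_tri(3) = 120; |p(3)| = 120; equality at z=3: yes.


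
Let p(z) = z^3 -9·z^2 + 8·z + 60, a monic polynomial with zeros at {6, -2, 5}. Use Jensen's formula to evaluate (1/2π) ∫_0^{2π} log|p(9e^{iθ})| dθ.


Zeros: -2, 5, 6; r = 9.
Inside |z| < r: -2, 5, 6. Outside (|z| ≥ r): ∅.
p(0) = 60, so log|p(0)| = log(60) = 4.0943.
Apply Jensen: I(r) = log|p(0)| + Σ_k log(r/|z_k|), summed over zeros inside |z| < r.
  log(r/|z_k|) for z_k = 6: log(9/6) = 0.4055
  log(r/|z_k|) for z_k = -2: log(9/2) = 1.5041
  log(r/|z_k|) for z_k = 5: log(9/5) = 0.5878
Sum over inside zeros: 2.4973.
I(r) = log|p(0)| + (inside sum) = 4.0943 + 2.4973 = 6.5917.
Closed form (all zeros inside, monic): I(r) = n·log(r) = 3·log(9) = 6.5917. ✓

I(r) ≈ 6.5917.


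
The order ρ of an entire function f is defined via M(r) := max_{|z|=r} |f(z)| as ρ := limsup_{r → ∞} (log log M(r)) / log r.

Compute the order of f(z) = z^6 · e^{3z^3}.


M(r) = max_{|z|=r} |1|·|z|^6·|e^{3z^3}| = 1·r^6 · e^{3r^3} (the factors attain their maxima compatibly on |z|=r). Then log M(r) = log 1 + 6·log r + 3r^3, dominated by the last term, so log log M(r) ~ 3·log r. The polynomial factor 1z^6 contributes only a log r term and does not affect the order. ρ = 3.
Therefore ρ = 3.

Order ρ = 3.


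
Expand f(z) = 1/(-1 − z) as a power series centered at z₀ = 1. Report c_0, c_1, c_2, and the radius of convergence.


Let w = z − z₀, so z = z₀ + w.
Then -1 − z = -1 − (z₀ + w) = (-1 − z₀) − w = -2 − w.
f(z) = 1/(-2 − w) = (1/(-2)) · 1/(1 − w/(-2)) = Σ_{n≥0} w^n / (-2)^(n+1).
So c_n = 1/(-2)^(n+1):
  c_0 = 1/(-2)^1 = -1/2.
  c_1 = 1/(-2)^2 = 1/4.
  c_2 = 1/(-2)^3 = -1/8.
The series is valid for |w/d| < 1, i.e. |z − z₀| < |d|.
Radius of convergence: R = |-1 − z₀| = |-2| = 2 (distance from z₀ to the singularity z = -1).

c_0 = -1/2, c_1 = 1/4, c_2 = -1/8; R = 2.


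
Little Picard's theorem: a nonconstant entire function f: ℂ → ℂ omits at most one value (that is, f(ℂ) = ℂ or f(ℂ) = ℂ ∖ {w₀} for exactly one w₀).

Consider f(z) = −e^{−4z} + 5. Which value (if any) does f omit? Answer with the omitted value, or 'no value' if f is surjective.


Little Picard bounds the complement of f(ℂ) to at most one point.
e^{−4z} is never zero on ℂ, so -1·e^{−4z} takes every value in ℂ ∖ {0}. Adding 5 shifts the range to ℂ ∖ {5}. Thus f omits exactly the value 5.

Omitted value: 5.


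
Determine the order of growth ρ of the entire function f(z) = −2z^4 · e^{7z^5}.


M(r) = max_{|z|=r} |-2|·|z|^4·|e^{7z^5}| = 2·r^4 · e^{7r^5} (the factors attain their maxima compatibly on |z|=r). Then log M(r) = log 2 + 4·log r + 7r^5, dominated by the last term, so log log M(r) ~ 5·log r. The polynomial factor -2z^4 contributes only a log r term and does not affect the order. ρ = 5.
Therefore ρ = 5.

Order ρ = 5.


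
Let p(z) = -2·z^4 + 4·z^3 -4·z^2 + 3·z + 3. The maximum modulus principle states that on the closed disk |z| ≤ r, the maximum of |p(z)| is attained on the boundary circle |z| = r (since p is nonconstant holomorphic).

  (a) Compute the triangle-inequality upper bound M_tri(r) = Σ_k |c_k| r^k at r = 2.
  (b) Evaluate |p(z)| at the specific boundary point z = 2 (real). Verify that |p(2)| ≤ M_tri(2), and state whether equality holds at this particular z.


Coefficients: c_0 = 3, c_1 = 3, c_2 = -4, c_3 = 4, c_4 = -2. Radius r = 2.
Part (a). Triangle bound: M_tri(r) = Σ_k |c_k| r^k
  = |3|·2^0 + |3|·2^1 + |-4|·2^2 + |4|·2^3 + |-2|·2^4
  = 3 + 6 + 16 + 32 + 32 = 89.
This bounds M(r) := max_{|z|=r} |p(z)| from above; equality holds iff all terms c_k z^k can be made to align in phase at a single z on |z|=r.
Part (b). At z = 2 (real, on the circle |z| = r):
  p(2) = (3)·2^0 + (3)·2^1 + (-4)·2^2 + (4)·2^3 + (-2)·2^4 = -7.
  |p(2)| = 7.
Check: |p(2)| = 7 ≤ 89 = M_tri(2). ✓ Equality does not hold at z = 2 (the coefficients have mixed signs, so the terms do not all align in phase there).

M_tri(2) = 89; |p(2)| = 7; equality at z=2: no.


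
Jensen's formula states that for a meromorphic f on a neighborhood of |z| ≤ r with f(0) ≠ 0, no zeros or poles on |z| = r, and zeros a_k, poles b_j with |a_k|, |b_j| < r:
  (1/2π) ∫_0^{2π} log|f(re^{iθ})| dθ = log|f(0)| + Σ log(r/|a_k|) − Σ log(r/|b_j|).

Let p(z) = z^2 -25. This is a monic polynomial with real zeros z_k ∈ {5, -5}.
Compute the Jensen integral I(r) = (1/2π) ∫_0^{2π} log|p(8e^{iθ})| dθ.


Zeros: -5, 5; r = 8.
Inside |z| < r: -5, 5. Outside (|z| ≥ r): ∅.
p(0) = -25, so log|p(0)| = log(25) = 3.2189.
Apply Jensen: I(r) = log|p(0)| + Σ_k log(r/|z_k|), summed over zeros inside |z| < r.
  log(r/|z_k|) for z_k = 5: log(8/5) = 0.4700
  log(r/|z_k|) for z_k = -5: log(8/5) = 0.4700
Sum over inside zeros: 0.9400.
I(r) = log|p(0)| + (inside sum) = 3.2189 + 0.9400 = 4.1589.
Closed form (all zeros inside, monic): I(r) = n·log(r) = 2·log(8) = 4.1589. ✓

I(r) ≈ 4.1589.


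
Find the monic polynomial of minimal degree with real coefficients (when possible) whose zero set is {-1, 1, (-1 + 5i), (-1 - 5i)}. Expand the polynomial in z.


The polynomial is p(z) = ∏_{α ∈ S} (z − α), where S = {-1, 1, (-1 + 5i), (-1 - 5i)}.
Expanding the product yields: p(z) = z^4 + 2·z^3 + 25·z^2 -2·z -26.
Note conjugate pairs combine to real quadratics: (z − (-1+5i))(z − (-1−5i)) = z² + 2z + 26.
The resulting polynomial has degree 4 and real coefficients as required.

p(z) = z^4 + 2·z^3 + 25·z^2 -2·z -26.


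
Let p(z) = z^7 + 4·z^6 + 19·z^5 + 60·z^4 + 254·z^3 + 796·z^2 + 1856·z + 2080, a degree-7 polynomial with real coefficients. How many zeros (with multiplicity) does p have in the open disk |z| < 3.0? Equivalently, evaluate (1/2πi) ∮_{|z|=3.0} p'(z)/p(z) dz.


The zeros of p are: (2 + 3i), (2 - 3i), (-2 + 2i), (-2 - 2i), (-1 + 3i), (-1 - 3i), -2.
Their magnitudes are: 3.606, 3.606, 2.828, 2.828, 3.162, 3.162, 2.
Zeros with |z| < R = 3.0: (-2 + 2i), (-2 - 2i), -2.
Count = 3.
By the argument principle, (1/2πi) ∮_{|z|=R} p'(z)/p(z) dz equals exactly this count.

Number of zeros inside |z| < 3.0: 3.


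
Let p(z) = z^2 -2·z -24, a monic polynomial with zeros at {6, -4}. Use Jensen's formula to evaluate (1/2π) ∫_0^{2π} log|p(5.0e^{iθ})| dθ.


Zeros: -4, 6; r = 5.0.
Inside |z| < r: -4. Outside (|z| ≥ r): 6.
p(0) = -24, so log|p(0)| = log(24) = 3.1781.
Apply Jensen: I(r) = log|p(0)| + Σ_k log(r/|z_k|), summed over zeros inside |z| < r.
  log(r/|z_k|) for z_k = -4: log(5.0/4) = 0.2231
  Outside zeros (6) contribute nothing to the Jensen sum.
Sum over inside zeros: 0.2231.
I(r) = log|p(0)| + (inside sum) = 3.1781 + 0.2231 = 3.4012.
Note: since some zeros are outside |z| ≤ r, the simplified n·log(r) form does NOT apply — only the inside zeros contribute.

I(r) ≈ 3.4012.


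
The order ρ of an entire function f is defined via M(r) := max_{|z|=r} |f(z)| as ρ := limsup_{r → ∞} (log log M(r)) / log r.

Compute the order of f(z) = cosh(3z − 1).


cosh(w) is a linear combination of e^{iw} and e^{−iw} (or e^w, e^{−w} in the hyperbolic case), so |cosh(w)| ≤ e^{|w|}. With w = 3z − 1, |w| ≤ 3|z| + 1 = 3r + 1 on |z| = r, giving M(r) ≤ e^{3r + 1}, so ρ ≤ 1. On a suitable ray (z = it for sin/cos; z = t for sinh/cosh, t real → ∞), |cosh(3z − 1)| grows like e^{3|t|}/2, so ρ ≥ 1. Hence ρ = 1.
Therefore ρ = 1.

Order ρ = 1.


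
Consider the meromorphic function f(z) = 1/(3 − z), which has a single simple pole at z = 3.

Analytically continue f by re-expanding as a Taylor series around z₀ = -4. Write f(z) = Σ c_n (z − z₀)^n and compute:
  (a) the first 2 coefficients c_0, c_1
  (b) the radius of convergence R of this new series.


Let w = z − z₀, so z = z₀ + w.
Then 3 − z = 3 − (z₀ + w) = (3 − z₀) − w = 7 − w.
f(z) = 1/(7 − w) = (1/(7)) · 1/(1 − w/(7)) = Σ_{n≥0} w^n / (7)^(n+1).
So c_n = 1/(7)^(n+1):
  c_0 = 1/(7)^1 = 1/7.
  c_1 = 1/(7)^2 = 1/49.
The series is valid for |w/d| < 1, i.e. |z − z₀| < |d|.
Radius of convergence: R = |3 − z₀| = |7| = 7 (distance from z₀ to the singularity z = 3).

c_0 = 1/7, c_1 = 1/49; R = 7.


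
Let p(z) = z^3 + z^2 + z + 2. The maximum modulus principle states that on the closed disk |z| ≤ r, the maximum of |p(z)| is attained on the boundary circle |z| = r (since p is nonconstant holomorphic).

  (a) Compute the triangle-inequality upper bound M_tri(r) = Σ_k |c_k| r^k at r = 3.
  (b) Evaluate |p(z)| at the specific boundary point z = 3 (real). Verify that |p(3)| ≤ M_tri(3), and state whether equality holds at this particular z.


Coefficients: c_0 = 2, c_1 = 1, c_2 = 1, c_3 = 1. Radius r = 3.
Part (a). Triangle bound: M_tri(r) = Σ_k |c_k| r^k
  = |2|·3^0 + |1|·3^1 + |1|·3^2 + |1|·3^3
  = 2 + 3 + 9 + 27 = 41.
This bounds M(r) := max_{|z|=r} |p(z)| from above; equality holds iff all terms c_k z^k can be made to align in phase at a single z on |z|=r.
Part (b). At z = 3 (real, on the circle |z| = r):
  p(3) = (2)·3^0 + (1)·3^1 + (1)·3^2 + (1)·3^3 = 41.
  |p(3)| = 41.
Since all nonzero coefficients share the same sign, |p(3)| = 41 = M_tri(3); the triangle bound is attained at z = 3, so in fact M(r) = 41.

M_tri(3) = 41; |p(3)| = 41; equality at z=3: yes.


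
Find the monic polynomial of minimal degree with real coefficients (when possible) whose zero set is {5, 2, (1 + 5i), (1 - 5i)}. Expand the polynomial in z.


The polynomial is p(z) = ∏_{α ∈ S} (z − α), where S = {5, 2, (1 + 5i), (1 - 5i)}.
Expanding the product yields: p(z) = z^4 -9·z^3 + 50·z^2 -202·z + 260.
Note conjugate pairs combine to real quadratics: (z − (1+5i))(z − (1−5i)) = z² − 2z + 26.
The resulting polynomial has degree 4 and real coefficients as required.

p(z) = z^4 -9·z^3 + 50·z^2 -202·z + 260.


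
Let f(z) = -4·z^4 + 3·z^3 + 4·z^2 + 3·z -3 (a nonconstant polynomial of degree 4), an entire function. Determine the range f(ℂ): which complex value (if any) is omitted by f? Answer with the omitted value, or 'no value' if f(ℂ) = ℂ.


Little Picard bounds the complement of f(ℂ) to at most one point.
For every w ∈ ℂ, the equation p(z) − w = 0 is a nonconstant polynomial in z and hence has at least one root by the fundamental theorem of algebra. So p is surjective onto ℂ, omitting no value.

Omitted value: no value.


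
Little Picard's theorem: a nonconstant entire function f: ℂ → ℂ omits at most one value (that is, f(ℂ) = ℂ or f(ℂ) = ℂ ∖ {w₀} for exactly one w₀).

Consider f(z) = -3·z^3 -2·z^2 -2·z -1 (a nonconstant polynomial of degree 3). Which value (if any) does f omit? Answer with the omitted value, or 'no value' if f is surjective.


Little Picard bounds the complement of f(ℂ) to at most one point.
For every w ∈ ℂ, the equation p(z) − w = 0 is a nonconstant polynomial in z and hence has at least one root by the fundamental theorem of algebra. So p is surjective onto ℂ, omitting no value.

Omitted value: no value.


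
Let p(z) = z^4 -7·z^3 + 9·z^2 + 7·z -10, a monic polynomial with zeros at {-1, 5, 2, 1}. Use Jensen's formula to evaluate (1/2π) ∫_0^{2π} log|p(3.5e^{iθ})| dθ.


Zeros: -1, 1, 2, 5; r = 3.5.
Inside |z| < r: -1, 1, 2. Outside (|z| ≥ r): 5.
p(0) = -10, so log|p(0)| = log(10) = 2.3026.
Apply Jensen: I(r) = log|p(0)| + Σ_k log(r/|z_k|), summed over zeros inside |z| < r.
  log(r/|z_k|) for z_k = -1: log(3.5/1) = 1.2528
  log(r/|z_k|) for z_k = 2: log(3.5/2) = 0.5596
  log(r/|z_k|) for z_k = 1: log(3.5/1) = 1.2528
  Outside zeros (5) contribute nothing to the Jensen sum.
Sum over inside zeros: 3.0651.
I(r) = log|p(0)| + (inside sum) = 2.3026 + 3.0651 = 5.3677.
Note: since some zeros are outside |z| ≤ r, the simplified n·log(r) form does NOT apply — only the inside zeros contribute.

I(r) ≈ 5.3677.


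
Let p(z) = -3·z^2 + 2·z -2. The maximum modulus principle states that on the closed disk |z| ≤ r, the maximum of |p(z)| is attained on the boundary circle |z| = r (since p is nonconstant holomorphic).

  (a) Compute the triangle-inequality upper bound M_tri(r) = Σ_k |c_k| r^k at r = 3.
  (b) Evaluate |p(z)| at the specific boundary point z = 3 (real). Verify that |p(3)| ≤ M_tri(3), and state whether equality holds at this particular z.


Coefficients: c_0 = -2, c_1 = 2, c_2 = -3. Radius r = 3.
Part (a). Triangle bound: M_tri(r) = Σ_k |c_k| r^k
  = |-2|·3^0 + |2|·3^1 + |-3|·3^2
  = 2 + 6 + 27 = 35.
This bounds M(r) := max_{|z|=r} |p(z)| from above; equality holds iff all terms c_k z^k can be made to align in phase at a single z on |z|=r.
Part (b). At z = 3 (real, on the circle |z| = r):
  p(3) = (-2)·3^0 + (2)·3^1 + (-3)·3^2 = -23.
  |p(3)| = 23.
Check: |p(3)| = 23 ≤ 35 = M_tri(3). ✓ Equality does not hold at z = 3 (the coefficients have mixed signs, so the terms do not all align in phase there).

M_tri(3) = 35; |p(3)| = 23; equality at z=3: no.


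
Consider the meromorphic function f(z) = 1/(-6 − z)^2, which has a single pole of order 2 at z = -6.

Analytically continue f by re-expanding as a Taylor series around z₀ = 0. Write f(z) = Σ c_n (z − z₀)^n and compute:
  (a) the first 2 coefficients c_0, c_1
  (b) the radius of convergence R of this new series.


Let w = z − z₀, so z = z₀ + w.
Then -6 − z = -6 − (z₀ + w) = (-6 − z₀) − w = -6 − w.
f(z) = 1/(-6 − w)^2 = (1/(-6)^2) · (1 − w/(-6))^{−2}.
By the binomial series (1−u)^{−2} = Σ_{n≥0} C(n+1, 1) u^n for |u|<1, with u = w/(-6):
  c_n = C(n+1, 1) / (-6)^(n+2).
  c_0 = 1/(-6)^2 = 1/36.
  c_1 = 2/(-6)^3 = -1/108.
The series is valid for |w/d| < 1, i.e. |z − z₀| < |d|.
Radius of convergence: R = |-6 − z₀| = |-6| = 6 (distance from z₀ to the singularity z = -6).

c_0 = 1/36, c_1 = -1/108; R = 6.


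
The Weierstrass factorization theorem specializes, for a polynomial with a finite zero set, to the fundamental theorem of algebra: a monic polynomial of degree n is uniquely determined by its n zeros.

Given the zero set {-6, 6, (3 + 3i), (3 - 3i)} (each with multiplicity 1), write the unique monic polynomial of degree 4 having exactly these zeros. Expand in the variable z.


The polynomial is p(z) = ∏_{α ∈ S} (z − α), where S = {-6, 6, (3 + 3i), (3 - 3i)}.
Expanding the product yields: p(z) = z^4 -6·z^3 -18·z^2 + 216·z -648.
Note conjugate pairs combine to real quadratics: (z − (3+3i))(z − (3−3i)) = z² − 6z + 18.
The resulting polynomial has degree 4 and real coefficients as required.

p(z) = z^4 -6·z^3 -18·z^2 + 216·z -648.


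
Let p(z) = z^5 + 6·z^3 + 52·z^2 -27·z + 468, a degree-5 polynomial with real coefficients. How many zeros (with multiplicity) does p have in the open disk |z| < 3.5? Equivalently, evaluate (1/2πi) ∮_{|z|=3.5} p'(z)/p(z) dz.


The zeros of p are: (0 + 3i), (0 - 3i), -4, (2 + 3i), (2 - 3i).
Their magnitudes are: 3, 3, 4, 3.606, 3.606.
Zeros with |z| < R = 3.5: (0 + 3i), (0 - 3i).
Count = 2.
By the argument principle, (1/2πi) ∮_{|z|=R} p'(z)/p(z) dz equals exactly this count.

Number of zeros inside |z| < 3.5: 2.


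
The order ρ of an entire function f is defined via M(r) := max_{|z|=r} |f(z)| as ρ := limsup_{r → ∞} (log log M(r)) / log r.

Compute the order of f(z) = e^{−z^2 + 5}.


|e^{−z^2 + 5}| = e^{Re(-1·z^2) + 5} ≤ e^{1|z|^2 + 5} = e^{1r^2 + 5} on |z| = r, so ρ ≤ 2. Choosing z on |z|=r so that -1·z^2 is real positive (always possible by picking arg z appropriately) gives |f(z)| = e^{1r^2 + 5}, matching the bound. The additive constant 5 does not affect log log M(r) ~ 2·log r. Hence ρ = 2.
Therefore ρ = 2.

Order ρ = 2.


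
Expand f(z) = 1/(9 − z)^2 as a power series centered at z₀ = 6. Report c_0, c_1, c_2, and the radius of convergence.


Let w = z − z₀, so z = z₀ + w.
Then 9 − z = 9 − (z₀ + w) = (9 − z₀) − w = 3 − w.
f(z) = 1/(3 − w)^2 = (1/(3)^2) · (1 − w/(3))^{−2}.
By the binomial series (1−u)^{−2} = Σ_{n≥0} C(n+1, 1) u^n for |u|<1, with u = w/(3):
  c_n = C(n+1, 1) / (3)^(n+2).
  c_0 = 1/(3)^2 = 1/9.
  c_1 = 2/(3)^3 = 2/27.
  c_2 = 3/(3)^4 = 1/27.
The series is valid for |w/d| < 1, i.e. |z − z₀| < |d|.
Radius of convergence: R = |9 − z₀| = |3| = 3 (distance from z₀ to the singularity z = 9).

c_0 = 1/9, c_1 = 2/27, c_2 = 1/27; R = 3.


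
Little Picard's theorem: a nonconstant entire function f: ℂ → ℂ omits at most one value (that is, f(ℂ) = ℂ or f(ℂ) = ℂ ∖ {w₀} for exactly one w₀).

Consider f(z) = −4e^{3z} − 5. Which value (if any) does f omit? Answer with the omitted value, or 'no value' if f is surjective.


Little Picard bounds the complement of f(ℂ) to at most one point.
e^{3z} is never zero on ℂ, so -4·e^{3z} takes every value in ℂ ∖ {0}. Adding -5 shifts the range to ℂ ∖ {-5}. Thus f omits exactly the value -5.

Omitted value: -5.


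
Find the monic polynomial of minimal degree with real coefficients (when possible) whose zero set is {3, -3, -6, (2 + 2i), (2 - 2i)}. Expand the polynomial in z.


The polynomial is p(z) = ∏_{α ∈ S} (z − α), where S = {3, -3, -6, (2 + 2i), (2 - 2i)}.
Expanding the product yields: p(z) = z^5 + 2·z^4 -25·z^3 + 30·z^2 + 144·z -432.
Note conjugate pairs combine to real quadratics: (z − (2+2i))(z − (2−2i)) = z² − 4z + 8.
The resulting polynomial has degree 5 and real coefficients as required.

p(z) = z^5 + 2·z^4 -25·z^3 + 30·z^2 + 144·z -432.


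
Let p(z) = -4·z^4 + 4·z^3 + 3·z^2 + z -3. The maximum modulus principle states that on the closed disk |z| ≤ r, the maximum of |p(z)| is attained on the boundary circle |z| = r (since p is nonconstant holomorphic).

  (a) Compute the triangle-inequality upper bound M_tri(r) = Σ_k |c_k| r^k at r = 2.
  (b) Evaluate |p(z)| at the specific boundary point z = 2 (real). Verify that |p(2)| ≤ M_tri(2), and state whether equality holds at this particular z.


Coefficients: c_0 = -3, c_1 = 1, c_2 = 3, c_3 = 4, c_4 = -4. Radius r = 2.
Part (a). Triangle bound: M_tri(r) = Σ_k |c_k| r^k
  = |-3|·2^0 + |1|·2^1 + |3|·2^2 + |4|·2^3 + |-4|·2^4
  = 3 + 2 + 12 + 32 + 64 = 113.
This bounds M(r) := max_{|z|=r} |p(z)| from above; equality holds iff all terms c_k z^k can be made to align in phase at a single z on |z|=r.
Part (b). At z = 2 (real, on the circle |z| = r):
  p(2) = (-3)·2^0 + (1)·2^1 + (3)·2^2 + (4)·2^3 + (-4)·2^4 = -21.
  |p(2)| = 21.
Check: |p(2)| = 21 ≤ 113 = M_tri(2). ✓ Equality does not hold at z = 2 (the coefficients have mixed signs, so the terms do not all align in phase there).

M_tri(2) = 113; |p(2)| = 21; equality at z=2: no.


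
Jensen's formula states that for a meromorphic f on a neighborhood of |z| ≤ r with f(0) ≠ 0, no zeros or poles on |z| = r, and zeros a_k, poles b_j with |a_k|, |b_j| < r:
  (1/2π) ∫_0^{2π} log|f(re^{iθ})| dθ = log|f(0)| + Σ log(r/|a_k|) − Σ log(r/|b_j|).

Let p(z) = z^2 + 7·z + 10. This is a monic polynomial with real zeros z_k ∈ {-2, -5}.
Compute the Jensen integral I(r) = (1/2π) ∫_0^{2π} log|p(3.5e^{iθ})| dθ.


Zeros: -5, -2; r = 3.5.
Inside |z| < r: -2. Outside (|z| ≥ r): -5.
p(0) = 10, so log|p(0)| = log(10) = 2.3026.
Apply Jensen: I(r) = log|p(0)| + Σ_k log(r/|z_k|), summed over zeros inside |z| < r.
  log(r/|z_k|) for z_k = -2: log(3.5/2) = 0.5596
  Outside zeros (-5) contribute nothing to the Jensen sum.
Sum over inside zeros: 0.5596.
I(r) = log|p(0)| + (inside sum) = 2.3026 + 0.5596 = 2.8622.
Note: since some zeros are outside |z| ≤ r, the simplified n·log(r) form does NOT apply — only the inside zeros contribute.

I(r) ≈ 2.8622.


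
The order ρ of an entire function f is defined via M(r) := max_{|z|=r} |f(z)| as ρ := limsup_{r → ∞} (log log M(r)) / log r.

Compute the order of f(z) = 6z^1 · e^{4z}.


M(r) = max_{|z|=r} |6|·|z|^1·|e^{4z}| = 6·r^1 · e^{4r^1} (the factors attain their maxima compatibly on |z|=r). Then log M(r) = log 6 + 1·log r + 4r^1, dominated by the last term, so log log M(r) ~ 1·log r. The polynomial factor 6z^1 contributes only a log r term and does not affect the order. ρ = 1.
Therefore ρ = 1.

Order ρ = 1.


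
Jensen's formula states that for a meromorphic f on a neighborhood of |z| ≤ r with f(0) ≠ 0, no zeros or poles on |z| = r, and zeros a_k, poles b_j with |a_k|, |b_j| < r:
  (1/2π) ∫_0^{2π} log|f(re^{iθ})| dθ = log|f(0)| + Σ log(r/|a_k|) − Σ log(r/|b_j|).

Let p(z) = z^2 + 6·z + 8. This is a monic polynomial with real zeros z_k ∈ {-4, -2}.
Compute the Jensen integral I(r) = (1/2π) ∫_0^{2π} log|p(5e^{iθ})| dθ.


Zeros: -4, -2; r = 5.
Inside |z| < r: -4, -2. Outside (|z| ≥ r): ∅.
p(0) = 8, so log|p(0)| = log(8) = 2.0794.
Apply Jensen: I(r) = log|p(0)| + Σ_k log(r/|z_k|), summed over zeros inside |z| < r.
  log(r/|z_k|) for z_k = -4: log(5/4) = 0.2231
  log(r/|z_k|) for z_k = -2: log(5/2) = 0.9163
Sum over inside zeros: 1.1394.
I(r) = log|p(0)| + (inside sum) = 2.0794 + 1.1394 = 3.2189.
Closed form (all zeros inside, monic): I(r) = n·log(r) = 2·log(5) = 3.2189. ✓

I(r) ≈ 3.2189.


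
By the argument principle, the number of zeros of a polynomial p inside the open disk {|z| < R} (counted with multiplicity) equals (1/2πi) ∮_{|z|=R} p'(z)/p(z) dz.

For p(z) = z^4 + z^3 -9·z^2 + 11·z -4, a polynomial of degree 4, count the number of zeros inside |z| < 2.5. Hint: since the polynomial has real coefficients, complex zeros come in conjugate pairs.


The zeros of p are: 1, -4, 1, 1.
Their magnitudes are: 1, 4, 1, 1.
Zeros with |z| < R = 2.5: 1, 1, 1.
Count = 3.
By the argument principle, (1/2πi) ∮_{|z|=R} p'(z)/p(z) dz equals exactly this count.

Number of zeros inside |z| < 2.5: 3.


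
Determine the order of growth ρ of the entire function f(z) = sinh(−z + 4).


sinh(w) is a linear combination of e^{iw} and e^{−iw} (or e^w, e^{−w} in the hyperbolic case), so |sinh(w)| ≤ e^{|w|}. With w = −z + 4, |w| ≤ 1|z| + 4 = 1r + 4 on |z| = r, giving M(r) ≤ e^{1r + 4}, so ρ ≤ 1. On a suitable ray (z = it for sin/cos; z = t for sinh/cosh, t real → ∞), |sinh(−z + 4)| grows like e^{1|t|}/2, so ρ ≥ 1. Hence ρ = 1.
Therefore ρ = 1.

Order ρ = 1.


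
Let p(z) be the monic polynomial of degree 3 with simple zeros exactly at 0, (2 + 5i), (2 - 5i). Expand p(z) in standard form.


The polynomial is p(z) = ∏_{α ∈ S} (z − α), where S = {0, (2 + 5i), (2 - 5i)}.
Expanding the product yields: p(z) = z^3 -4·z^2 + 29·z.
Note conjugate pairs combine to real quadratics: (z − (2+5i))(z − (2−5i)) = z² − 4z + 29.
The resulting polynomial has degree 3 and real coefficients as required.

p(z) = z^3 -4·z^2 + 29·z.


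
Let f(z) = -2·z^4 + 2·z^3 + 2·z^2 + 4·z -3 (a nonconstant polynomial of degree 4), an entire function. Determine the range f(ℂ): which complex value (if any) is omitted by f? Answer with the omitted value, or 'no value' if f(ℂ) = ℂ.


Little Picard bounds the complement of f(ℂ) to at most one point.
For every w ∈ ℂ, the equation p(z) − w = 0 is a nonconstant polynomial in z and hence has at least one root by the fundamental theorem of algebra. So p is surjective onto ℂ, omitting no value.

Omitted value: no value.


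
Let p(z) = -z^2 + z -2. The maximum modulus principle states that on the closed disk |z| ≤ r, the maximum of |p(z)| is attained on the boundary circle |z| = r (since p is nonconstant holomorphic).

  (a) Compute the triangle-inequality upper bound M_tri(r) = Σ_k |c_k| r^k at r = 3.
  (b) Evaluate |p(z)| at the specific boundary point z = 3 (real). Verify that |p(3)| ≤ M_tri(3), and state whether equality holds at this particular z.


Coefficients: c_0 = -2, c_1 = 1, c_2 = -1. Radius r = 3.
Part (a). Triangle bound: M_tri(r) = Σ_k |c_k| r^k
  = |-2|·3^0 + |1|·3^1 + |-1|·3^2
  = 2 + 3 + 9 = 14.
This bounds M(r) := max_{|z|=r} |p(z)| from above; equality holds iff all terms c_k z^k can be made to align in phase at a single z on |z|=r.
Part (b). At z = 3 (real, on the circle |z| = r):
  p(3) = (-2)·3^0 + (1)·3^1 + (-1)·3^2 = -8.
  |p(3)| = 8.
Check: |p(3)| = 8 ≤ 14 = M_tri(3). ✓ Equality does not hold at z = 3 (the coefficients have mixed signs, so the terms do not all align in phase there).

M_tri(3) = 14; |p(3)| = 8; equality at z=3: no.


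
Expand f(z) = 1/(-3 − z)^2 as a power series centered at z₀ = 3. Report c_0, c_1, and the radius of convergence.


Let w = z − z₀, so z = z₀ + w.
Then -3 − z = -3 − (z₀ + w) = (-3 − z₀) − w = -6 − w.
f(z) = 1/(-6 − w)^2 = (1/(-6)^2) · (1 − w/(-6))^{−2}.
By the binomial series (1−u)^{−2} = Σ_{n≥0} C(n+1, 1) u^n for |u|<1, with u = w/(-6):
  c_n = C(n+1, 1) / (-6)^(n+2).
  c_0 = 1/(-6)^2 = 1/36.
  c_1 = 2/(-6)^3 = -1/108.
The series is valid for |w/d| < 1, i.e. |z − z₀| < |d|.
Radius of convergence: R = |-3 − z₀| = |-6| = 6 (distance from z₀ to the singularity z = -3).

c_0 = 1/36, c_1 = -1/108; R = 6.


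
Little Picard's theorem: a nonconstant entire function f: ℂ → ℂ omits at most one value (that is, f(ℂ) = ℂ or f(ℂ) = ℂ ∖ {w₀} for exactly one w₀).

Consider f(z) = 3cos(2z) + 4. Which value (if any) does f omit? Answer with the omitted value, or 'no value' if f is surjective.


Little Picard bounds the complement of f(ℂ) to at most one point.
cos is entire and surjective onto ℂ: for every w ∈ ℂ, cos(ζ) = w has a solution ζ ∈ ℂ (e.g., via the complex inverse arccos). With ζ = 2z this gives z = ζ/(2). Then 3·cos(2z) takes every value in 3·ℂ = ℂ, and adding 4 is a bijection of ℂ. So f is surjective and omits no value. (Note: only on the real line is cos bounded by [−1, 1].)

Omitted value: no value.


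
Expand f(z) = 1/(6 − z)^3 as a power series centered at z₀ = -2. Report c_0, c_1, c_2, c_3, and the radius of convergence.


Let w = z − z₀, so z = z₀ + w.
Then 6 − z = 6 − (z₀ + w) = (6 − z₀) − w = 8 − w.
f(z) = 1/(8 − w)^3 = (1/(8)^3) · (1 − w/(8))^{−3}.
By the binomial series (1−u)^{−3} = Σ_{n≥0} C(n+2, 2) u^n for |u|<1, with u = w/(8):
  c_n = C(n+2, 2) / (8)^(n+3).
  c_0 = 1/(8)^3 = 1/512.
  c_1 = 3/(8)^4 = 3/4096.
  c_2 = 6/(8)^5 = 3/16384.
  c_3 = 10/(8)^6 = 5/131072.
The series is valid for |w/d| < 1, i.e. |z − z₀| < |d|.
Radius of convergence: R = |6 − z₀| = |8| = 8 (distance from z₀ to the singularity z = 6).

c_0 = 1/512, c_1 = 3/4096, c_2 = 3/16384, c_3 = 5/131072; R = 8.


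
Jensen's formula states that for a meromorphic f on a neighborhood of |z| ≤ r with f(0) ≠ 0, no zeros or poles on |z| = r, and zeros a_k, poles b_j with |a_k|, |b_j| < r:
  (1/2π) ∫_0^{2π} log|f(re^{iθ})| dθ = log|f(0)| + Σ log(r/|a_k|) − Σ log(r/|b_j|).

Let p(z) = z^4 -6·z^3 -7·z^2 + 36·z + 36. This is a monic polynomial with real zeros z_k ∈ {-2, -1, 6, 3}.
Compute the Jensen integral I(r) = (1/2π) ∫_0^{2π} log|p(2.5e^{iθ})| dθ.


Zeros: -2, -1, 3, 6; r = 2.5.
Inside |z| < r: -2, -1. Outside (|z| ≥ r): 3, 6.
p(0) = 36, so log|p(0)| = log(36) = 3.5835.
Apply Jensen: I(r) = log|p(0)| + Σ_k log(r/|z_k|), summed over zeros inside |z| < r.
  log(r/|z_k|) for z_k = -2: log(2.5/2) = 0.2231
  log(r/|z_k|) for z_k = -1: log(2.5/1) = 0.9163
  Outside zeros (3, 6) contribute nothing to the Jensen sum.
Sum over inside zeros: 1.1394.
I(r) = log|p(0)| + (inside sum) = 3.5835 + 1.1394 = 4.7230.
Note: since some zeros are outside |z| ≤ r, the simplified n·log(r) form does NOT apply — only the inside zeros contribute.

I(r) ≈ 4.7230.


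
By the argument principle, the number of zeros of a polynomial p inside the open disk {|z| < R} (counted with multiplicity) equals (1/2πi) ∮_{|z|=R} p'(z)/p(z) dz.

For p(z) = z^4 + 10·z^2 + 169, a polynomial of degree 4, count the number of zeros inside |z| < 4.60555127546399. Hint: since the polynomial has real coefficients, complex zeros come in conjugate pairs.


The zeros of p are: (2 + 3i), (2 - 3i), (-2 + 3i), (-2 - 3i).
Their magnitudes are: 3.606, 3.606, 3.606, 3.606.
Zeros with |z| < R = 4.60555127546399: (2 + 3i), (2 - 3i), (-2 + 3i), (-2 - 3i).
Count = 4.
By the argument principle, (1/2πi) ∮_{|z|=R} p'(z)/p(z) dz equals exactly this count.

Number of zeros inside |z| < 4.60555127546399: 4.


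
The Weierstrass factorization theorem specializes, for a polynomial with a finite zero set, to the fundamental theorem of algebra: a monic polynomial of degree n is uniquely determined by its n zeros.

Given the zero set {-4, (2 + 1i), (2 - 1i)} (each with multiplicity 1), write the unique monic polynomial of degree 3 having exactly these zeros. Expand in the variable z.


The polynomial is p(z) = ∏_{α ∈ S} (z − α), where S = {-4, (2 + 1i), (2 - 1i)}.
Expanding the product yields: p(z) = z^3 -11·z + 20.
Note conjugate pairs combine to real quadratics: (z − (2+1i))(z − (2−1i)) = z² − 4z + 5.
The resulting polynomial has degree 3 and real coefficients as required.

p(z) = z^3 -11·z + 20.


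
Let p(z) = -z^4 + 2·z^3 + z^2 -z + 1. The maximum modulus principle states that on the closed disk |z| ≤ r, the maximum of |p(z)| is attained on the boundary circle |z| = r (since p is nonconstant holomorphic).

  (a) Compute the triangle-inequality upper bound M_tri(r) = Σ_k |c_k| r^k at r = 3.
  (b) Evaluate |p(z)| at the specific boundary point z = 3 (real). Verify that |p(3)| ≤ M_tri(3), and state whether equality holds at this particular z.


Coefficients: c_0 = 1, c_1 = -1, c_2 = 1, c_3 = 2, c_4 = -1. Radius r = 3.
Part (a). Triangle bound: M_tri(r) = Σ_k |c_k| r^k
  = |1|·3^0 + |-1|·3^1 + |1|·3^2 + |2|·3^3 + |-1|·3^4
  = 1 + 3 + 9 + 54 + 81 = 148.
This bounds M(r) := max_{|z|=r} |p(z)| from above; equality holds iff all terms c_k z^k can be made to align in phase at a single z on |z|=r.
Part (b). At z = 3 (real, on the circle |z| = r):
  p(3) = (1)·3^0 + (-1)·3^1 + (1)·3^2 + (2)·3^3 + (-1)·3^4 = -20.
  |p(3)| = 20.
Check: |p(3)| = 20 ≤ 148 = M_tri(3). ✓ Equality does not hold at z = 3 (the coefficients have mixed signs, so the terms do not all align in phase there).

M_tri(3) = 148; |p(3)| = 20; equality at z=3: no.


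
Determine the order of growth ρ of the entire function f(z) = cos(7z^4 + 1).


Write cos(w) = (e^{iw} ± e^{−iw})/(2 or 2i), so |cos(w)| ≤ e^{|w|}. With w = 7z^4 + 1, |w| ≤ 7r^4 + 1 on |z|=r, giving M(r) ≤ e^{7r^4 + 1} and ρ ≤ 4. For the lower bound, choose z on |z|=r with 7z^4 purely imaginary of modulus 7r^4; then |cos(7z^4 + 1)| grows like e^{7r^4}/2, so ρ ≥ 4. Hence ρ = 4.
Therefore ρ = 4.

Order ρ = 4.


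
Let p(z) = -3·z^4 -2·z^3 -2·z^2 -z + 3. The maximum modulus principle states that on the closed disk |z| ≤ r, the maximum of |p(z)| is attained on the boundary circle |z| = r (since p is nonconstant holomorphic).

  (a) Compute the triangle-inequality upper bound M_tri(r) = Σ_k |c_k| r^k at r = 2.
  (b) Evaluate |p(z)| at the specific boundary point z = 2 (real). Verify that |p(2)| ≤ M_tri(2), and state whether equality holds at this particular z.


Coefficients: c_0 = 3, c_1 = -1, c_2 = -2, c_3 = -2, c_4 = -3. Radius r = 2.
Part (a). Triangle bound: M_tri(r) = Σ_k |c_k| r^k
  = |3|·2^0 + |-1|·2^1 + |-2|·2^2 + |-2|·2^3 + |-3|·2^4
  = 3 + 2 + 8 + 16 + 48 = 77.
This bounds M(r) := max_{|z|=r} |p(z)| from above; equality holds iff all terms c_k z^k can be made to align in phase at a single z on |z|=r.
Part (b). At z = 2 (real, on the circle |z| = r):
  p(2) = (3)·2^0 + (-1)·2^1 + (-2)·2^2 + (-2)·2^3 + (-3)·2^4 = -71.
  |p(2)| = 71.
Check: |p(2)| = 71 ≤ 77 = M_tri(2). ✓ Equality does not hold at z = 2 (the coefficients have mixed signs, so the terms do not all align in phase there).

M_tri(2) = 77; |p(2)| = 71; equality at z=2: no.


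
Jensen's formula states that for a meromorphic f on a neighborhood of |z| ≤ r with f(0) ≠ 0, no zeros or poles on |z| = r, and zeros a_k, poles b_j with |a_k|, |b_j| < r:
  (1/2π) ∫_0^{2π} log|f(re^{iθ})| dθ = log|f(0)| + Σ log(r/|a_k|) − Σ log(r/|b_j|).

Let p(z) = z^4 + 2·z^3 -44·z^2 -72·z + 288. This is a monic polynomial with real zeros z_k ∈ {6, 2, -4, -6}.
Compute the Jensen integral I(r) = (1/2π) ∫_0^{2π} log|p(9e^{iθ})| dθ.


Zeros: -6, -4, 2, 6; r = 9.
Inside |z| < r: -6, -4, 2, 6. Outside (|z| ≥ r): ∅.
p(0) = 288, so log|p(0)| = log(288) = 5.6630.
Apply Jensen: I(r) = log|p(0)| + Σ_k log(r/|z_k|), summed over zeros inside |z| < r.
  log(r/|z_k|) for z_k = 6: log(9/6) = 0.4055
  log(r/|z_k|) for z_k = 2: log(9/2) = 1.5041
  log(r/|z_k|) for z_k = -4: log(9/4) = 0.8109
  log(r/|z_k|) for z_k = -6: log(9/6) = 0.4055
Sum over inside zeros: 3.1259.
I(r) = log|p(0)| + (inside sum) = 5.6630 + 3.1259 = 8.7889.
Closed form (all zeros inside, monic): I(r) = n·log(r) = 4·log(9) = 8.7889. ✓

I(r) ≈ 8.7889.


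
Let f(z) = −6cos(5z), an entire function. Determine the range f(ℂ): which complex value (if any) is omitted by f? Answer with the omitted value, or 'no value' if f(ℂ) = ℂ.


Little Picard bounds the complement of f(ℂ) to at most one point.
cos is entire and surjective onto ℂ: for every w ∈ ℂ, cos(ζ) = w has a solution ζ ∈ ℂ (e.g., via the complex inverse arccos). With ζ = 5z this gives z = ζ/(5). Then -6·cos(5z) takes every value in -6·ℂ = ℂ, and adding 0 is a bijection of ℂ. So f is surjective and omits no value. (Note: only on the real line is cos bounded by [−1, 1].)

Omitted value: no value.


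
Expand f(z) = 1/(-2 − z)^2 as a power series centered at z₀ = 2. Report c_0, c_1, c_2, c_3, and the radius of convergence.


Let w = z − z₀, so z = z₀ + w.
Then -2 − z = -2 − (z₀ + w) = (-2 − z₀) − w = -4 − w.
f(z) = 1/(-4 − w)^2 = (1/(-4)^2) · (1 − w/(-4))^{−2}.
By the binomial series (1−u)^{−2} = Σ_{n≥0} C(n+1, 1) u^n for |u|<1, with u = w/(-4):
  c_n = C(n+1, 1) / (-4)^(n+2).
  c_0 = 1/(-4)^2 = 1/16.
  c_1 = 2/(-4)^3 = -1/32.
  c_2 = 3/(-4)^4 = 3/256.
  c_3 = 4/(-4)^5 = -1/256.
The series is valid for |w/d| < 1, i.e. |z − z₀| < |d|.
Radius of convergence: R = |-2 − z₀| = |-4| = 4 (distance from z₀ to the singularity z = -2).

c_0 = 1/16, c_1 = -1/32, c_2 = 3/256, c_3 = -1/256; R = 4.


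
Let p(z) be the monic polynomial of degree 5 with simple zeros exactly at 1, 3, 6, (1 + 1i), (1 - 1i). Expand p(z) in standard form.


The polynomial is p(z) = ∏_{α ∈ S} (z − α), where S = {1, 3, 6, (1 + 1i), (1 - 1i)}.
Expanding the product yields: p(z) = z^5 -12·z^4 + 49·z^3 -92·z^2 + 90·z -36.
Note conjugate pairs combine to real quadratics: (z − (1+1i))(z − (1−1i)) = z² − 2z + 2.
The resulting polynomial has degree 5 and real coefficients as required.

p(z) = z^5 -12·z^4 + 49·z^3 -92·z^2 + 90·z -36.


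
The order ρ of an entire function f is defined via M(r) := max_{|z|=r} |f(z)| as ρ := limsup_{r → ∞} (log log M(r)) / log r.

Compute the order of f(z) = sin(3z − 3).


sin(w) is a linear combination of e^{iw} and e^{−iw} (or e^w, e^{−w} in the hyperbolic case), so |sin(w)| ≤ e^{|w|}. With w = 3z − 3, |w| ≤ 3|z| + 3 = 3r + 3 on |z| = r, giving M(r) ≤ e^{3r + 3}, so ρ ≤ 1. On a suitable ray (z = it for sin/cos; z = t for sinh/cosh, t real → ∞), |sin(3z − 3)| grows like e^{3|t|}/2, so ρ ≥ 1. Hence ρ = 1.
Therefore ρ = 1.

Order ρ = 1.
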